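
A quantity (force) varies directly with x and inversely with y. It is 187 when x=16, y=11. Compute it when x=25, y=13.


z = k·x/y
Solve for k using the known point: k = z·y/x = 187×11/16 = 2057/16 = 128.5625
Now evaluate at x=25, y=13:
z = k × 25 / 13 = (2057 × 25) / (16 × 13) = 51425/208
≈ 247.2356

247.2356


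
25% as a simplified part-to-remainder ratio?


25% means 25 parts out of 100; remainder = 75
Part : remainder = 25:75
GCD = 25
= 1:3

1:3


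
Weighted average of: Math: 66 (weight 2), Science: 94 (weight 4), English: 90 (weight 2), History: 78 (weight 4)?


Numerator = 66×2 + 94×4 + 90×2 + 78×4
= 132 + 376 + 180 + 312
= 1000
Total weight = 12
Weighted avg = 1000/12
= 83.33

83.33


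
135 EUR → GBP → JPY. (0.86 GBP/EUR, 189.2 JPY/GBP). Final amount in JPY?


Step 1: 135 EUR × 0.86 = 116.10 GBP
Step 2: 116.10 GBP × 189.2 = 21966.12 JPY
Implied rate EUR→JPY = 0.86 × 189.2 = 162.7120
= 21966.12 JPY

21966.12 JPY


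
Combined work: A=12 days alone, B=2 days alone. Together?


Rate of A = 1/12 per day
Rate of B = 1/2 per day
Combined rate = 1/12 + 1/2 = 14/24 ≈ 0.5833 per day
Days = 1 / combined rate = 24/14
≈ 1.71 days

1.71 days


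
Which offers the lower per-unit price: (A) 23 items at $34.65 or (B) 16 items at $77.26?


Deal A: $34.65/23 = $1.5065/unit
Deal B: $77.26/16 = $4.8288/unit
A is cheaper per unit
= Deal A

Deal A


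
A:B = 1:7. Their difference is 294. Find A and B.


Let A = 1k, B = 7k.
7k - 1k = 294
6k = 294 → k = 294/6 = 49
A = 1×49 = 49, B = 7×49 = 343
= A = 49, B = 343

A = 49, B = 343


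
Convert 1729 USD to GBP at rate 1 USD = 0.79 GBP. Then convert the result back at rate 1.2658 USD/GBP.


Amount × rate = 1729 × 0.79 = 1365.91 GBP
Round-trip: 1365.91 × 1.2658 = 1728.97 USD
= 1365.91 GBP, then 1728.97 USD

1365.91 GBP, then 1728.97 USD


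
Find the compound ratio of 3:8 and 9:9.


Compound ratio = (3×9) : (8×9)
= 27:72
GCD = 9
= 3:8

3:8


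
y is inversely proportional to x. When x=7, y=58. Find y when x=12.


Inverse proportion: x × y = constant
k = 7 × 58 = 406
y₂ = k / 12 = 406 / 12
= 33.83

33.83


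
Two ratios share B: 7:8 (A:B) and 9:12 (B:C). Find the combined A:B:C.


Match B: multiply A:B by 9 → 63:72
Multiply B:C by 8 → 72:96
Combined: 63:72:96
GCD = 3
= 21:24:32

21:24:32


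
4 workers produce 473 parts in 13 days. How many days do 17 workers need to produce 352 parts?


Days ∝ work / workers, so d₂ = d₁ × (m₁/m₂) × (w₂/w₁)
Workers factor (inverse): 4/17 ≈ 0.2353
Work factor (direct): 352/473 ≈ 0.7442
d₂ = 13 × 4/17 × 352/473 = (13 × 4 × 352) / (17 × 473) = 18304/8041
≈ 2.28 days

2.28 days


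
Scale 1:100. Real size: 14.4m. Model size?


Model size = real / scale
= 14.4 / 100
= 0.1440 m

0.1440 m


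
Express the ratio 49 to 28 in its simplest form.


GCD(49, 28) = 7
49/7 : 28/7
= 7:4

7:4


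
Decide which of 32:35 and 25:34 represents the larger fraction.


32/35 = 0.9143
25/34 = 0.7353
0.9143 > 0.7353, so 32:35 is greater
= 32:35

32:35


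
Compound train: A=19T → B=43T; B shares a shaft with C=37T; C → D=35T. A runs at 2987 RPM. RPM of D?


Stage 1: RPM_B = RPM_A × t_A/t_B = 2987 × 19/43 = 56753/43 ≈ 1319.84
B and C share a shaft → RPM_C = RPM_B
Stage 2: RPM_D = RPM_C × t_C/t_D = RPM_A × (t_A×t_C)/(t_B×t_D)
Overall ratio = (19×37)/(43×35) = 703/1505
RPM_D = 2987 × 703/1505 = 2099861/1505
≈ 1395.26 RPM

1395.26 RPM


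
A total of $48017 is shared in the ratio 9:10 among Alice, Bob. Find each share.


Total parts = 9 + 10 = 19
Alice: 48017 × 9/19 = 22744.89
Bob: 48017 × 10/19 = 25272.11
= Alice: $22744.89, Bob: $25272.11

Alice: $22744.89, Bob: $25272.11


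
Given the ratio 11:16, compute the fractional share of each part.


Total parts = 11 + 16 = 27
First part: 11/27 = 11/27
Second part: 16/27 = 16/27
= 11/27 and 16/27

11/27 and 16/27


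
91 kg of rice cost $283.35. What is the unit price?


Unit rate = total / quantity
= 283.35 / 91
= $3.11 per unit

$3.11 per unit


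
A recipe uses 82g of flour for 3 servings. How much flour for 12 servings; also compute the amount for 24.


Direct proportion: y/x = constant
k = 82/3 ≈ 27.3333
y at x=12: k × 12 = 82 × 12 / 3 = 984/3 = 328.00
y at x=24: k × 24 = 82 × 24 / 3 = 1968/3 = 656.00
= 328.00 and 656.00

328.00 and 656.00


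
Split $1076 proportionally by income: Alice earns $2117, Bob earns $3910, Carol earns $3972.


Total income = 2117 + 3910 + 3972 = $9999
Alice: $1076 × 2117/9999 = $227.81
Bob: $1076 × 3910/9999 = $420.76
Carol: $1076 × 3972/9999 = $427.43
= Alice: $227.81, Bob: $420.76, Carol: $427.43

Alice: $227.81, Bob: $420.76, Carol: $427.43


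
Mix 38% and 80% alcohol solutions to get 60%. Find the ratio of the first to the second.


Let x parts of 38% mix with y parts of 80%.
38x + 80y = 60(x + y)
38x + 80y = 60x + 60y
x(38 - 60) = y(60 - 80)
x/y = (80 - 60)/(60 - 38) = 20/22
Simplify: 10:11
= 10:11

10:11


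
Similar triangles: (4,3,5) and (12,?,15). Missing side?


Scale factor = 12/4 = 3
Missing side = 3 × 3
= 9.0

9.0


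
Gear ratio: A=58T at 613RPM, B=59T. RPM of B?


Gear ratio = 58:59 = 58:59
RPM_B = RPM_A × (teeth_A / teeth_B)
= 613 × (58/59)
= 602.6 RPM

602.6 RPM


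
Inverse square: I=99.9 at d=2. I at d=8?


I₁d₁² = I₂d₂²
I₂ = I₁ × (d₁/d₂)²
= 99.9 × (2/8)²
= 99.9 × 4/64
= 399.6/64
≈ 6.2438

6.2438


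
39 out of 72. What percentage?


Percentage = (part / whole) × 100
= (39 / 72) × 100
≈ 54.17%

54.17%


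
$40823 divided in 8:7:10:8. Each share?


Total parts = 8 + 7 + 10 + 8 = 33
Part 1: 40823 × 8/33 = 9896.48
Part 2: 40823 × 7/33 = 8659.42
Part 3: 40823 × 10/33 = 12370.61
Part 4: 40823 × 8/33 = 9896.48
= Part 1: $9896.48, Part 2: $8659.42, Part 3: $12370.61, Part 4: $9896.48

Part 1: $9896.48, Part 2: $8659.42, Part 3: $12370.61, Part 4: $9896.48


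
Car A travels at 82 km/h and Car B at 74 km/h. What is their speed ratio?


Ratio = 82:74
GCD = 2
Simplified = 41:37
Time ratio (same distance) = 37:41
Speed ratio = 41:37

41:37


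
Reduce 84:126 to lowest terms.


GCD(84, 126) = 42
84/42 : 126/42
= 2:3

2:3


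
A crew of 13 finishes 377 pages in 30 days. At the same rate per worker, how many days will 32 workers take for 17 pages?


Days ∝ work / workers, so d₂ = d₁ × (m₁/m₂) × (w₂/w₁)
Workers factor (inverse): 13/32 ≈ 0.4063
Work factor (direct): 17/377 ≈ 0.0451
d₂ = 30 × 13/32 × 17/377 = (30 × 13 × 17) / (32 × 377) = 6630/12064
≈ 0.55 days

0.55 days


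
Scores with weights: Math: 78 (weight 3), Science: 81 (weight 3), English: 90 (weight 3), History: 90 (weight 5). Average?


Numerator = 78×3 + 81×3 + 90×3 + 90×5
= 234 + 243 + 270 + 450
= 1197
Total weight = 14
Weighted avg = 1197/14
= 85.50

85.50


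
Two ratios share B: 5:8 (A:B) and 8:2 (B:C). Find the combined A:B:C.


Match B: multiply A:B by 8 → 40:64
Multiply B:C by 8 → 64:16
Combined: 40:64:16
GCD = 8
= 5:8:2

5:8:2


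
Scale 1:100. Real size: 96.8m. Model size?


Model size = real / scale
= 96.8 / 100
= 0.9680 m

0.9680 m


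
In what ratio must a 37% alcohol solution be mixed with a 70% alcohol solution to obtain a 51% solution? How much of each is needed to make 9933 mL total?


Let x parts of 37% mix with y parts of 70%.
37x + 70y = 51(x + y)
37x + 70y = 51x + 51y
x(37 - 51) = y(51 - 70)
x/y = (70 - 51)/(51 - 37) = 19/14
Simplify: 19:14
Total parts = 33; one part = 9933/33 = 301.00 mL
37% solution: 19×301.00 = 5719.00 mL
70% solution: 14×301.00 = 4214.00 mL
= ratio 19:14; 5719.00 mL and 4214.00 mL

ratio 19:14; 5719.00 mL and 4214.00 mL


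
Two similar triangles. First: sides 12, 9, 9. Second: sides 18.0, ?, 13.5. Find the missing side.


Scale factor = 18.0/12 = 1.5
Missing side = 9 × 1.5
= 13.5

13.5


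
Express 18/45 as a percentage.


Percentage = (part / whole) × 100
= (18 / 45) × 100
= 40.00%

40.00%


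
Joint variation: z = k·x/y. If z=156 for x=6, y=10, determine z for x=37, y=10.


z = k·x/y
Solve for k using the known point: k = z·y/x = 156×10/6 = 1560/6 = 260.0000
Now evaluate at x=37, y=10:
z = k × 37 / 10 = (1560 × 37) / (6 × 10) = 57720/60
= 962.0000

962.0000


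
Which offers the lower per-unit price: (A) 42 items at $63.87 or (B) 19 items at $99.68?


Deal A: $63.87/42 = $1.5207/unit
Deal B: $99.68/19 = $5.2463/unit
A is cheaper per unit
= Deal A

Deal A


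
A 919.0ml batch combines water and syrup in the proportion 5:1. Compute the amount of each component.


Total parts = 5 + 1 = 6
water: 919.0 × 5/6 = 765.8ml
syrup: 919.0 × 1/6 = 153.2ml
= 765.8ml and 153.2ml

765.8ml and 153.2ml


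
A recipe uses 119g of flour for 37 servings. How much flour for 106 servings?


Direct proportion: y/x = constant
k = 119/37 ≈ 3.2162
y₂ = k × 106 = 119 × 106 / 37 = 12614/37
≈ 340.92

340.92


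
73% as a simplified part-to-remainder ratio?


73% means 73 parts out of 100; remainder = 27
Part : remainder = 73:27
GCD = 1
= 73:27

73:27


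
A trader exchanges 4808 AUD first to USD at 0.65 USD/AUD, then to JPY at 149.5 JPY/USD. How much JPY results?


Step 1: 4808 AUD × 0.65 = 3125.20 USD
Step 2: 3125.20 USD × 149.5 = 467217.40 JPY
Implied rate AUD→JPY = 0.65 × 149.5 = 97.1750
= 467217.40 JPY

467217.40 JPY


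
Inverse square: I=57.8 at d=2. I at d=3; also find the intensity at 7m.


I₁d₁² = I₂d₂²
I at 3m = 57.8 × (2/3)² = 57.8 × 4/9 = 231.2/9 ≈ 25.6889
I at 7m = 57.8 × (2/7)² = 57.8 × 4/49 = 231.2/49 ≈ 4.7184
= 25.6889 and 4.7184

25.6889 and 4.7184


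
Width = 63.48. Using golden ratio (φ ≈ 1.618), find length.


φ = (1 + √5) / 2 ≈ 1.618
Length = width × φ = 63.48 × 1.618 = 102.71064
≈ 102.71

102.71


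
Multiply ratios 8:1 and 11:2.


Compound ratio = (8×11) : (1×2)
= 88:2
GCD = 2
= 44:1

44:1


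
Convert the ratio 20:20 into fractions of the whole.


Total parts = 20 + 20 = 40
First part: 20/40 = 1/2
Second part: 20/40 = 1/2
= 1/2 and 1/2

1/2 and 1/2


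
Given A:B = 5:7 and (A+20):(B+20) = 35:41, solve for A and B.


Let A = 5k, B = 7k.
(5k + 20) / (7k + 20) = 35/41
Cross-multiply: 41(5k + 20) = 35(7k + 20)
205k + 820 = 245k + 700
205k - 245k = 700 - 820
-40k = -120
k = -120/-40 = 3
A = 5×3 = 15, B = 7×3 = 21
= A = 15, B = 21

A = 15, B = 21


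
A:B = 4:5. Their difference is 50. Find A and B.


Let A = 4k, B = 5k.
5k - 4k = 50
1k = 50 → k = 50/1 = 50
A = 4×50 = 200, B = 5×50 = 250
= A = 200, B = 250

A = 200, B = 250


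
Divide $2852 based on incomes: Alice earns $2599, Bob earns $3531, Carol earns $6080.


Total income = 2599 + 3531 + 6080 = $12210
Alice: $2852 × 2599/12210 = $607.07
Bob: $2852 × 3531/12210 = $824.77
Carol: $2852 × 6080/12210 = $1420.16
= Alice: $607.07, Bob: $824.77, Carol: $1420.16

Alice: $607.07, Bob: $824.77, Carol: $1420.16


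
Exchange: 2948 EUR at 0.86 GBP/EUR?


Amount × rate = 2948 × 0.86
= 2535.28 GBP

2535.28 GBP


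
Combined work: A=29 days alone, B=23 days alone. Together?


Rate of A = 1/29 per day
Rate of B = 1/23 per day
Combined rate = 1/29 + 1/23 = 52/667 ≈ 0.0780 per day
Days = 1 / combined rate = 667/52
≈ 12.83 days

12.83 days


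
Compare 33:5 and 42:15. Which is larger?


33/5 = 6.6000
42/15 = 2.8000
6.6000 > 2.8000, so 33:5 is greater
= 33:5

33:5


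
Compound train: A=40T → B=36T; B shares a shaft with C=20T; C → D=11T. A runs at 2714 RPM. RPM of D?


Stage 1: RPM_B = RPM_A × t_A/t_B = 2714 × 40/36 = 108560/36 ≈ 3015.56
B and C share a shaft → RPM_C = RPM_B
Stage 2: RPM_D = RPM_C × t_C/t_D = RPM_A × (t_A×t_C)/(t_B×t_D)
Overall ratio = (40×20)/(36×11) = 800/396
RPM_D = 2714 × 800/396 = 2171200/396
≈ 5482.83 RPM

5482.83 RPM


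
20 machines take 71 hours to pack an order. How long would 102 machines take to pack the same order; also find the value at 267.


Inverse proportion: x × y = constant
k = 20 × 71 = 1420
At x=102: k/102 = 13.92
At x=267: k/267 = 5.32
= 13.92 and 5.32

13.92 and 5.32


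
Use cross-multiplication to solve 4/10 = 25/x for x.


Cross multiply: 4 × x = 10 × 25
4x = 250
x = 250 / 4
= 62.50

62.50


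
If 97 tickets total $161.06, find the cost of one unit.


Unit rate = total / quantity
= 161.06 / 97
= $1.66 per unit

$1.66 per unit


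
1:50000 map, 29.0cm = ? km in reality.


Real distance = map distance × scale
= 29.0cm × 50000
= 1450000 cm = 14500.0 m
= 14.500 km

14.500 km


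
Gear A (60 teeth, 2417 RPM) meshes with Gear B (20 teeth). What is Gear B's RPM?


Gear ratio = 60:20 = 3:1
RPM_B = RPM_A × (teeth_A / teeth_B)
= 2417 × (60/20)
= 7251.0 RPM

7251.0 RPM


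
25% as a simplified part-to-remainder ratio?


25% means 25 parts out of 100; remainder = 75
Part : remainder = 25:75
GCD = 25
= 1:3

1:3


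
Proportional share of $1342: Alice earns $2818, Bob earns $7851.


Total income = 2818 + 7851 = $10669
Alice: $1342 × 2818/10669 = $354.46
Bob: $1342 × 7851/10669 = $987.54
= Alice: $354.46, Bob: $987.54

Alice: $354.46, Bob: $987.54


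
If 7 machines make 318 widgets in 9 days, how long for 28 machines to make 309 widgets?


Days ∝ work / workers, so d₂ = d₁ × (m₁/m₂) × (w₂/w₁)
Workers factor (inverse): 7/28 = 0.2500
Work factor (direct): 309/318 ≈ 0.9717
d₂ = 9 × 7/28 × 309/318 = (9 × 7 × 309) / (28 × 318) = 19467/8904
≈ 2.19 days

2.19 days


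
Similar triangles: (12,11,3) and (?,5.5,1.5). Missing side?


Scale factor = 5.5/11 = 0.5
Missing side = 12 × 0.5
= 6.0

6.0


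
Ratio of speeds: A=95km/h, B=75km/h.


Ratio = 95:75
GCD = 5
Simplified = 19:15
Time ratio (same distance) = 15:19
Speed ratio = 19:15

19:15


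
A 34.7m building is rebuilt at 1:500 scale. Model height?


Model size = real / scale
= 34.7 / 500
= 0.0694 m

0.0694 m


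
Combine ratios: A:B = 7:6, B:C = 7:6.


Match B: multiply A:B by 7 → 49:42
Multiply B:C by 6 → 42:36
Combined: 49:42:36
GCD = 1
= 49:42:36

49:42:36


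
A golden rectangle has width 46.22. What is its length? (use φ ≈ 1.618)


φ = (1 + √5) / 2 ≈ 1.618
Length = width × φ = 46.22 × 1.618 = 74.78396
≈ 74.78

74.78


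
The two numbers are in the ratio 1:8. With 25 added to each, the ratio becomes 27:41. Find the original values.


Let A = 1k, B = 8k.
(1k + 25) / (8k + 25) = 27/41
Cross-multiply: 41(1k + 25) = 27(8k + 25)
41k + 1025 = 216k + 675
41k - 216k = 675 - 1025
-175k = -350
k = -350/-175 = 2
A = 1×2 = 2, B = 8×2 = 16
= A = 2, B = 16

A = 2, B = 16


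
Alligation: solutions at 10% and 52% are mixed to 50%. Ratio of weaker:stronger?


Let x parts of 10% mix with y parts of 52%.
10x + 52y = 50(x + y)
10x + 52y = 50x + 50y
x(10 - 50) = y(50 - 52)
x/y = (52 - 50)/(50 - 10) = 2/40
Simplify: 1:20
= 1:20

1:20


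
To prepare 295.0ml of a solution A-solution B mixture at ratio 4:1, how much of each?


Total parts = 4 + 1 = 5
solution A: 295.0 × 4/5 = 236.0ml
solution B: 295.0 × 1/5 = 59.0ml
= 236.0ml and 59.0ml

236.0ml and 59.0ml


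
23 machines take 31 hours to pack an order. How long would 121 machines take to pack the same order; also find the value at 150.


Inverse proportion: x × y = constant
k = 23 × 31 = 713
At x=121: k/121 = 5.89
At x=150: k/150 = 4.75
= 5.89 and 4.75

5.89 and 4.75


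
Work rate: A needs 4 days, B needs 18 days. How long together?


Rate of A = 1/4 per day
Rate of B = 1/18 per day
Combined rate = 1/4 + 1/18 = 22/72 ≈ 0.3056 per day
Days = 1 / combined rate = 72/22
≈ 3.27 days

3.27 days


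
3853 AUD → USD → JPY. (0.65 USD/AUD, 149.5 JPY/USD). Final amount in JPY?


Step 1: 3853 AUD × 0.65 = 2504.45 USD
Step 2: 2504.45 USD × 149.5 = 374415.28 JPY
Implied rate AUD→JPY = 0.65 × 149.5 = 97.1750
= 374415.28 JPY

374415.28 JPY


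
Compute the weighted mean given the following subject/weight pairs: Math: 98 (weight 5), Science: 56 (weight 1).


Numerator = 98×5 + 56×1
= 490 + 56
= 546
Total weight = 6
Weighted avg = 546/6
= 91.00

91.00


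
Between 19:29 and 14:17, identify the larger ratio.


19/29 = 0.6552
14/17 = 0.8235
0.6552 < 0.8235, so 19:29 is less
= 14:17

14:17


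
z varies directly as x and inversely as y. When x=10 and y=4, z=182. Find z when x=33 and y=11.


z = k·x/y
Solve for k using the known point: k = z·y/x = 182×4/10 = 728/10 = 72.8000
Now evaluate at x=33, y=11:
z = k × 33 / 11 = (728 × 33) / (10 × 11) = 24024/110
= 218.4000

218.4000


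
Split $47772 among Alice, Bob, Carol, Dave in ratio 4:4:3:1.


Total parts = 4 + 4 + 3 + 1 = 12
Alice: 47772 × 4/12 = 15924.00
Bob: 47772 × 4/12 = 15924.00
Carol: 47772 × 3/12 = 11943.00
Dave: 47772 × 1/12 = 3981.00
= Alice: $15924.00, Bob: $15924.00, Carol: $11943.00, Dave: $3981.00

Alice: $15924.00, Bob: $15924.00, Carol: $11943.00, Dave: $3981.00


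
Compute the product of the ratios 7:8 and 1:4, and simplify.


Compound ratio = (7×1) : (8×4)
= 7:32
GCD = 1
= 7:32

7:32


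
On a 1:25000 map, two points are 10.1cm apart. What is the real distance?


Real distance = map distance × scale
= 10.1cm × 25000
= 252500 cm = 2525.0 m
= 2.525 km

2.525 km


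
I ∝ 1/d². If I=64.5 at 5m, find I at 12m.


I₁d₁² = I₂d₂²
I₂ = I₁ × (d₁/d₂)²
= 64.5 × (5/12)²
= 64.5 × 25/144
= 1612.5/144
≈ 11.1979

11.1979


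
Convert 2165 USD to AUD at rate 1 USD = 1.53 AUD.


Amount × rate = 2165 × 1.53
= 3312.45 AUD

3312.45 AUD


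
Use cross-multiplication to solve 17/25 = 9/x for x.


Cross multiply: 17 × x = 25 × 9
17x = 225
x = 225 / 17
= 13.24

13.24


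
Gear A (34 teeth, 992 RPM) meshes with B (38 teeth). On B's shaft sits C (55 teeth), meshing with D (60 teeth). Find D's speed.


Stage 1: RPM_B = RPM_A × t_A/t_B = 992 × 34/38 = 33728/38 ≈ 887.58
B and C share a shaft → RPM_C = RPM_B
Stage 2: RPM_D = RPM_C × t_C/t_D = RPM_A × (t_A×t_C)/(t_B×t_D)
Overall ratio = (34×55)/(38×60) = 1870/2280
RPM_D = 992 × 1870/2280 = 1855040/2280
≈ 813.61 RPM

813.61 RPM


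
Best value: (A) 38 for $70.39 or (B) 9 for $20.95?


Deal A: $70.39/38 = $1.8524/unit
Deal B: $20.95/9 = $2.3278/unit
A is cheaper per unit
= Deal A

Deal A


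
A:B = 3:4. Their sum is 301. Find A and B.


Let A = 3k, B = 4k.
3k + 4k = 301
7k = 301 → k = 301/7 = 43
A = 3×43 = 129, B = 4×43 = 172
= A = 129, B = 172

A = 129, B = 172


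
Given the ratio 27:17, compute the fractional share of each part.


Total parts = 27 + 17 = 44
First part: 27/44 = 27/44
Second part: 17/44 = 17/44
= 27/44 and 17/44

27/44 and 17/44


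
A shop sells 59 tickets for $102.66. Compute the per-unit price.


Unit rate = total / quantity
= 102.66 / 59
= $1.74 per unit

$1.74 per unit


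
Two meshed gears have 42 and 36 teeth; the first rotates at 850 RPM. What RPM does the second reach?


Gear ratio = 42:36 = 7:6
RPM_B = RPM_A × (teeth_A / teeth_B)
= 850 × (42/36)
= 991.7 RPM

991.7 RPM


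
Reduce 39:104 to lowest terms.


GCD(39, 104) = 13
39/13 : 104/13
= 3:8

3:8


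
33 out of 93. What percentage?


Percentage = (part / whole) × 100
= (33 / 93) × 100
≈ 35.48%

35.48%


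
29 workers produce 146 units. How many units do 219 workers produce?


Direct proportion: y/x = constant
k = 146/29 ≈ 5.0345
y₂ = k × 219 = 146 × 219 / 29 = 31974/29
≈ 1102.55

1102.55


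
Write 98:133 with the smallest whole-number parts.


GCD(98, 133) = 7
98/7 : 133/7
= 14:19

14:19


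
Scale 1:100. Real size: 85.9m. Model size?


Model size = real / scale
= 85.9 / 100
= 0.8590 m

0.8590 m


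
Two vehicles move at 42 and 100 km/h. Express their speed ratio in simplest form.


Ratio = 42:100
GCD = 2
Simplified = 21:50
Time ratio (same distance) = 50:21
Speed ratio = 21:50

21:50


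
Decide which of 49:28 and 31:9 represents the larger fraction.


49/28 = 1.7500
31/9 = 3.4444
1.7500 < 3.4444, so 49:28 is less
= 31:9

31:9


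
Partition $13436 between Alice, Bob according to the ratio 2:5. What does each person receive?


Total parts = 2 + 5 = 7
Alice: 13436 × 2/7 = 3838.86
Bob: 13436 × 5/7 = 9597.14
= Alice: $3838.86, Bob: $9597.14

Alice: $3838.86, Bob: $9597.14


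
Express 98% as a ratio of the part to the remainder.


98% means 98 parts out of 100; remainder = 2
Part : remainder = 98:2
GCD = 2
= 49:1

49:1


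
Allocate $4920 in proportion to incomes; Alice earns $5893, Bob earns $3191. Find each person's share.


Total income = 5893 + 3191 = $9084
Alice: $4920 × 5893/9084 = $3191.72
Bob: $4920 × 3191/9084 = $1728.28
= Alice: $3191.72, Bob: $1728.28

Alice: $3191.72, Bob: $1728.28


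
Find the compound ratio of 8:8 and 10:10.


Compound ratio = (8×10) : (8×10)
= 80:80
GCD = 80
= 1:1

1:1


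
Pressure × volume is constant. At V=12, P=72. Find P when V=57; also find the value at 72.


Inverse proportion: x × y = constant
k = 12 × 72 = 864
At x=57: k/57 = 15.16
At x=72: k/72 = 12.00
= 15.16 and 12.00

15.16 and 12.00


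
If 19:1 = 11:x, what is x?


Cross multiply: 19 × x = 1 × 11
19x = 11
x = 11 / 19
= 0.58

0.58


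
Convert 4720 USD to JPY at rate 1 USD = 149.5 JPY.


Amount × rate = 4720 × 149.5
= 705640.00 JPY

705640.00 JPY


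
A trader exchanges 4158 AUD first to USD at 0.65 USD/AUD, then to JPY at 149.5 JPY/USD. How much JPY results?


Step 1: 4158 AUD × 0.65 = 2702.70 USD
Step 2: 2702.70 USD × 149.5 = 404053.65 JPY
Implied rate AUD→JPY = 0.65 × 149.5 = 97.1750
= 404053.65 JPY

404053.65 JPY


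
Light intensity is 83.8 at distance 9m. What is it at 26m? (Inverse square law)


I₁d₁² = I₂d₂²
I₂ = I₁ × (d₁/d₂)²
= 83.8 × (9/26)²
= 83.8 × 81/676
= 6787.8/676
≈ 10.0411

10.0411


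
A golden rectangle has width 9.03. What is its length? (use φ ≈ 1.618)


φ = (1 + √5) / 2 ≈ 1.618
Length = width × φ = 9.03 × 1.618 = 14.61054
≈ 14.61

14.61


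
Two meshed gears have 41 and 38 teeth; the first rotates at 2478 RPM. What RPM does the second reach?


Gear ratio = 41:38 = 41:38
RPM_B = RPM_A × (teeth_A / teeth_B)
= 2478 × (41/38)
= 2673.6 RPM

2673.6 RPM


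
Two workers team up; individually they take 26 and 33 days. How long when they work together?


Rate of A = 1/26 per day
Rate of B = 1/33 per day
Combined rate = 1/26 + 1/33 = 59/858 ≈ 0.0688 per day
Days = 1 / combined rate = 858/59
≈ 14.54 days

14.54 days


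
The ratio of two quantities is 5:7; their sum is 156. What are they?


Let A = 5k, B = 7k.
5k + 7k = 156
12k = 156 → k = 156/12 = 13
A = 5×13 = 65, B = 7×13 = 91
= A = 65, B = 91

A = 65, B = 91


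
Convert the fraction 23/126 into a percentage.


Percentage = (part / whole) × 100
= (23 / 126) × 100
≈ 18.25%

18.25%


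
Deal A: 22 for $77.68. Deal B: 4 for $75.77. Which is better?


Deal A: $77.68/22 = $3.5309/unit
Deal B: $75.77/4 = $18.9425/unit
A is cheaper per unit
= Deal A

Deal A


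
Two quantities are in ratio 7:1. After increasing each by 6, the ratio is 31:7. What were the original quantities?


Let A = 7k, B = 1k.
(7k + 6) / (1k + 6) = 31/7
Cross-multiply: 7(7k + 6) = 31(1k + 6)
49k + 42 = 31k + 186
49k - 31k = 186 - 42
18k = 144
k = 144/18 = 8
A = 7×8 = 56, B = 1×8 = 8
= A = 56, B = 8

A = 56, B = 8


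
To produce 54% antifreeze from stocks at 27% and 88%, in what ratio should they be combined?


Let x parts of 27% mix with y parts of 88%.
27x + 88y = 54(x + y)
27x + 88y = 54x + 54y
x(27 - 54) = y(54 - 88)
x/y = (88 - 54)/(54 - 27) = 34/27
Simplify: 34:27
= 34:27

34:27


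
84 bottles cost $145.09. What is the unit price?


Unit rate = total / quantity
= 145.09 / 84
= $1.73 per unit

$1.73 per unit


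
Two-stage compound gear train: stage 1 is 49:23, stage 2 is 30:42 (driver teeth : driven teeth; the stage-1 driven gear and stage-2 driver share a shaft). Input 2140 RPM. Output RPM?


Stage 1: RPM_B = RPM_A × t_A/t_B = 2140 × 49/23 = 104860/23 ≈ 4559.13
B and C share a shaft → RPM_C = RPM_B
Stage 2: RPM_D = RPM_C × t_C/t_D = RPM_A × (t_A×t_C)/(t_B×t_D)
Overall ratio = (49×30)/(23×42) = 1470/966
RPM_D = 2140 × 1470/966 = 3145800/966
≈ 3256.52 RPM

3256.52 RPM


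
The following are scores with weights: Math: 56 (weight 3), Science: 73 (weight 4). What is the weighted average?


Numerator = 56×3 + 73×4
= 168 + 292
= 460
Total weight = 7
Weighted avg = 460/7
= 65.71

65.71


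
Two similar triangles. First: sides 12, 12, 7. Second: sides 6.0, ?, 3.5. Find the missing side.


Scale factor = 6.0/12 = 0.5
Missing side = 12 × 0.5
= 6.0

6.0


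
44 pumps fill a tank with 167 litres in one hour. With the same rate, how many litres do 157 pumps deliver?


Direct proportion: y/x = constant
k = 167/44 ≈ 3.7955
y₂ = k × 157 = 167 × 157 / 44 = 26219/44
≈ 595.89

595.89


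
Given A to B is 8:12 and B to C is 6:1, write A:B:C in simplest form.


Match B: multiply A:B by 6 → 48:72
Multiply B:C by 12 → 72:12
Combined: 48:72:12
GCD = 12
= 4:6:1

4:6:1


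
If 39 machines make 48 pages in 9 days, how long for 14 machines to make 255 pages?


Days ∝ work / workers, so d₂ = d₁ × (m₁/m₂) × (w₂/w₁)
Workers factor (inverse): 39/14 ≈ 2.7857
Work factor (direct): 255/48 = 5.3125
d₂ = 9 × 39/14 × 255/48 = (9 × 39 × 255) / (14 × 48) = 89505/672
≈ 133.19 days

133.19 days


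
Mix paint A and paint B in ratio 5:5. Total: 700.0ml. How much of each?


Total parts = 5 + 5 = 10
paint A: 700.0 × 5/10 = 350.0ml
paint B: 700.0 × 5/10 = 350.0ml
= 350.0ml and 350.0ml

350.0ml and 350.0ml


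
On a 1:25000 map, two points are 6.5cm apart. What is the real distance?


Real distance = map distance × scale
= 6.5cm × 25000
= 162500 cm = 1625.0 m
= 1.625 km

1.625 km


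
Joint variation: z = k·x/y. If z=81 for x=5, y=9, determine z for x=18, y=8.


z = k·x/y
Solve for k using the known point: k = z·y/x = 81×9/5 = 729/5 = 145.8000
Now evaluate at x=18, y=8:
z = k × 18 / 8 = (729 × 18) / (5 × 8) = 13122/40
= 328.0500

328.0500


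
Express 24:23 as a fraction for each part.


Total parts = 24 + 23 = 47
First part: 24/47 = 24/47
Second part: 23/47 = 23/47
= 24/47 and 23/47

24/47 and 23/47


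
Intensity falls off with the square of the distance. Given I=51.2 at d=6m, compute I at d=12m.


I₁d₁² = I₂d₂²
I₂ = I₁ × (d₁/d₂)²
= 51.2 × (6/12)²
= 51.2 × 36/144
= 1843.2/144
= 12.8000

12.8000


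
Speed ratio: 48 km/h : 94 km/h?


Ratio = 48:94
GCD = 2
Simplified = 24:47
Time ratio (same distance) = 47:24
Speed ratio = 24:47

24:47


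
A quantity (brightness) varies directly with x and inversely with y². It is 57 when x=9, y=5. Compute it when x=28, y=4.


z = k·x/y²
Solve for k using the known point: k = z·y²/x = 57×25/9 = 1425/9 ≈ 158.3333
Now evaluate at x=28, y=4:
z = k × 28 / 16 = (1425 × 28) / (9 × 16) = 39900/144
≈ 277.0833

277.0833


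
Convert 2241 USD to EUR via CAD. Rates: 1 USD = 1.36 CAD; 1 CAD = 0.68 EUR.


Step 1: 2241 USD × 1.36 = 3047.76 CAD
Step 2: 3047.76 CAD × 0.68 = 2072.48 EUR
Implied rate USD→EUR = 1.36 × 0.68 = 0.9248
= 2072.48 EUR

2072.48 EUR


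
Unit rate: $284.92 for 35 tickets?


Unit rate = total / quantity
= 284.92 / 35
= $8.14 per unit

$8.14 per unit


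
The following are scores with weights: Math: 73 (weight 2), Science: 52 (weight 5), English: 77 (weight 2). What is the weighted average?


Numerator = 73×2 + 52×5 + 77×2
= 146 + 260 + 154
= 560
Total weight = 9
Weighted avg = 560/9
= 62.22

62.22


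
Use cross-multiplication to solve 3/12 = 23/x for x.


Cross multiply: 3 × x = 12 × 23
3x = 276
x = 276 / 3
= 92.00

92.00


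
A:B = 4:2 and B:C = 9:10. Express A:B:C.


Match B: multiply A:B by 9 → 36:18
Multiply B:C by 2 → 18:20
Combined: 36:18:20
GCD = 2
= 18:9:10

18:9:10


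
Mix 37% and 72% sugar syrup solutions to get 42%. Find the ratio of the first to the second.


Let x parts of 37% mix with y parts of 72%.
37x + 72y = 42(x + y)
37x + 72y = 42x + 42y
x(37 - 42) = y(42 - 72)
x/y = (72 - 42)/(42 - 37) = 30/5
Simplify: 6:1
= 6:1

6:1


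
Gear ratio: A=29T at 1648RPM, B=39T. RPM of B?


Gear ratio = 29:39 = 29:39
RPM_B = RPM_A × (teeth_A / teeth_B)
= 1648 × (29/39)
= 1225.4 RPM

1225.4 RPM


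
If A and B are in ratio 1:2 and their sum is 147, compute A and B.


Let A = 1k, B = 2k.
1k + 2k = 147
3k = 147 → k = 147/3 = 49
A = 1×49 = 49, B = 2×49 = 98
= A = 49, B = 98

A = 49, B = 98


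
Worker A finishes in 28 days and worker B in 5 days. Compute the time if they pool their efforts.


Rate of A = 1/28 per day
Rate of B = 1/5 per day
Combined rate = 1/28 + 1/5 = 33/140 ≈ 0.2357 per day
Days = 1 / combined rate = 140/33
≈ 4.24 days

4.24 days


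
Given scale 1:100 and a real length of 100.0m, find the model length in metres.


Model size = real / scale
= 100.0 / 100
= 1.0000 m

1.0000 m


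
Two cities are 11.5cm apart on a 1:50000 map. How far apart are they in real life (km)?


Real distance = map distance × scale
= 11.5cm × 50000
= 575000 cm = 5750.0 m
= 5.750 km

5.750 km


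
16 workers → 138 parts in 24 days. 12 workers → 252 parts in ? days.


Days ∝ work / workers, so d₂ = d₁ × (m₁/m₂) × (w₂/w₁)
Workers factor (inverse): 16/12 ≈ 1.3333
Work factor (direct): 252/138 ≈ 1.8261
d₂ = 24 × 16/12 × 252/138 = (24 × 16 × 252) / (12 × 138) = 96768/1656
≈ 58.43 days

58.43 days


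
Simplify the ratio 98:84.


GCD(98, 84) = 14
98/14 : 84/14
= 7:6

7:6


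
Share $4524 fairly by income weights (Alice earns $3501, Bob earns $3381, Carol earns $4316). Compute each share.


Total income = 3501 + 3381 + 4316 = $11198
Alice: $4524 × 3501/11198 = $1414.41
Bob: $4524 × 3381/11198 = $1365.93
Carol: $4524 × 4316/11198 = $1743.67
= Alice: $1414.41, Bob: $1365.93, Carol: $1743.67

Alice: $1414.41, Bob: $1365.93, Carol: $1743.67


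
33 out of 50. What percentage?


Percentage = (part / whole) × 100
= (33 / 50) × 100
= 66.00%

66.00%


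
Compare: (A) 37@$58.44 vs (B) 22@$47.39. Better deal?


Deal A: $58.44/37 = $1.5795/unit
Deal B: $47.39/22 = $2.1541/unit
A is cheaper per unit
= Deal A

Deal A


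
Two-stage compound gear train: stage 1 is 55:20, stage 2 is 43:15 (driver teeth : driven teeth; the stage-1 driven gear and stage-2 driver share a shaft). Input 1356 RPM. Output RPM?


Stage 1: RPM_B = RPM_A × t_A/t_B = 1356 × 55/20 = 74580/20 = 3729.00
B and C share a shaft → RPM_C = RPM_B
Stage 2: RPM_D = RPM_C × t_C/t_D = RPM_A × (t_A×t_C)/(t_B×t_D)
Overall ratio = (55×43)/(20×15) = 2365/300
RPM_D = 1356 × 2365/300 = 3206940/300
= 10689.80 RPM

10689.80 RPM


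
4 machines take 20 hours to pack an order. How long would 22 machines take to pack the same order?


Inverse proportion: x × y = constant
k = 4 × 20 = 80
y₂ = k / 22 = 80 / 22
= 3.64

3.64


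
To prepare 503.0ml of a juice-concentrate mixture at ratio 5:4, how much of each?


Total parts = 5 + 4 = 9
juice: 503.0 × 5/9 = 279.4ml
concentrate: 503.0 × 4/9 = 223.6ml
= 279.4ml and 223.6ml

279.4ml and 223.6ml


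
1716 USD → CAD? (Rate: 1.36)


Amount × rate = 1716 × 1.36
= 2333.76 CAD

2333.76 CAD


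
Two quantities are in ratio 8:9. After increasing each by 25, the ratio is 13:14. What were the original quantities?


Let A = 8k, B = 9k.
(8k + 25) / (9k + 25) = 13/14
Cross-multiply: 14(8k + 25) = 13(9k + 25)
112k + 350 = 117k + 325
112k - 117k = 325 - 350
-5k = -25
k = -25/-5 = 5
A = 8×5 = 40, B = 9×5 = 45
= A = 40, B = 45

A = 40, B = 45


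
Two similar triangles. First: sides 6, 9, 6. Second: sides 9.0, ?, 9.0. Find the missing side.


Scale factor = 9.0/6 = 1.5
Missing side = 9 × 1.5
= 13.5

13.5


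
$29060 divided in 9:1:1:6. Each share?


Total parts = 9 + 1 + 1 + 6 = 17
Part 1: 29060 × 9/17 = 15384.71
Part 2: 29060 × 1/17 = 1709.41
Part 3: 29060 × 1/17 = 1709.41
Part 4: 29060 × 6/17 = 10256.47
= Part 1: $15384.71, Part 2: $1709.41, Part 3: $1709.41, Part 4: $10256.47

Part 1: $15384.71, Part 2: $1709.41, Part 3: $1709.41, Part 4: $10256.47


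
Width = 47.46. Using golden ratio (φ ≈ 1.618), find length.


φ = (1 + √5) / 2 ≈ 1.618
Length = width × φ = 47.46 × 1.618 = 76.79028
≈ 76.79

76.79


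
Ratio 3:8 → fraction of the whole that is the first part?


Total parts = 3 + 8 = 11
First part: 3/11 = 3/11
= 3/11

3/11


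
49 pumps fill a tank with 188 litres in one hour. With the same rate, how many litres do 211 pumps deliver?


Direct proportion: y/x = constant
k = 188/49 ≈ 3.8367
y₂ = k × 211 = 188 × 211 / 49 = 39668/49
≈ 809.55

809.55


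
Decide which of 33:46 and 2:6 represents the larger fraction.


33/46 = 0.7174
2/6 = 0.3333
0.7174 > 0.3333, so 33:46 is greater
= 33:46

33:46


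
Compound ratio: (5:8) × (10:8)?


Compound ratio = (5×10) : (8×8)
= 50:64
GCD = 2
= 25:32

25:32


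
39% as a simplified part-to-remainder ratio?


39% means 39 parts out of 100; remainder = 61
Part : remainder = 39:61
GCD = 1
= 39:61

39:61


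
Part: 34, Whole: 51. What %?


Percentage = (part / whole) × 100
= (34 / 51) × 100
≈ 66.67%

66.67%


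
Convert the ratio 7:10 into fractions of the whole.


Total parts = 7 + 10 = 17
First part: 7/17 = 7/17
Second part: 10/17 = 10/17
= 7/17 and 10/17

7/17 and 10/17


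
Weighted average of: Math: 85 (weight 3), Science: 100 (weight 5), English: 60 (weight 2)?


Numerator = 85×3 + 100×5 + 60×2
= 255 + 500 + 120
= 875
Total weight = 10
Weighted avg = 875/10
= 87.50

87.50


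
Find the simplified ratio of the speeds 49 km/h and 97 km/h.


Ratio = 49:97
GCD = 1
Simplified = 49:97
Time ratio (same distance) = 97:49
Speed ratio = 49:97

49:97


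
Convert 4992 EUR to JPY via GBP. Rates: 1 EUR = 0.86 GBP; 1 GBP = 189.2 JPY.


Step 1: 4992 EUR × 0.86 = 4293.12 GBP
Step 2: 4293.12 GBP × 189.2 = 812258.30 JPY
Implied rate EUR→JPY = 0.86 × 189.2 = 162.7120
= 812258.30 JPY

812258.30 JPY


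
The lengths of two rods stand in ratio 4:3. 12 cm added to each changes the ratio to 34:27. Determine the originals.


Let A = 4k, B = 3k.
(4k + 12) / (3k + 12) = 34/27
Cross-multiply: 27(4k + 12) = 34(3k + 12)
108k + 324 = 102k + 408
108k - 102k = 408 - 324
6k = 84
k = 84/6 = 14
A = 4×14 = 56, B = 3×14 = 42
= A = 56, B = 42

A = 56, B = 42


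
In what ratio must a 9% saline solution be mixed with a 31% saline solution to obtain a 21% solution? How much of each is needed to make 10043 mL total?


Let x parts of 9% mix with y parts of 31%.
9x + 31y = 21(x + y)
9x + 31y = 21x + 21y
x(9 - 21) = y(21 - 31)
x/y = (31 - 21)/(21 - 9) = 10/12
Simplify: 5:6
Total parts = 11; one part = 10043/11 = 913.00 mL
9% solution: 5×913.00 = 4565.00 mL
31% solution: 6×913.00 = 5478.00 mL
= ratio 5:6; 4565.00 mL and 5478.00 mL

ratio 5:6; 4565.00 mL and 5478.00 mL


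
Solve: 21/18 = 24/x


Cross multiply: 21 × x = 18 × 24
21x = 432
x = 432 / 21
= 20.57

20.57


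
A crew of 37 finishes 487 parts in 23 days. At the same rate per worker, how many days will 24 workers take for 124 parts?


Days ∝ work / workers, so d₂ = d₁ × (m₁/m₂) × (w₂/w₁)
Workers factor (inverse): 37/24 ≈ 1.5417
Work factor (direct): 124/487 ≈ 0.2546
d₂ = 23 × 37/24 × 124/487 = (23 × 37 × 124) / (24 × 487) = 105524/11688
≈ 9.03 days

9.03 days


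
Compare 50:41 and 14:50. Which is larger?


50/41 = 1.2195
14/50 = 0.2800
1.2195 > 0.2800, so 50:41 is greater
= 50:41

50:41


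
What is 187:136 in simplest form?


GCD(187, 136) = 17
187/17 : 136/17
= 11:8

11:8


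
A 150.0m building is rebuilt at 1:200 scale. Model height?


Model size = real / scale
= 150.0 / 200
= 0.7500 m

0.7500 m


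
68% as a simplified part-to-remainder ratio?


68% means 68 parts out of 100; remainder = 32
Part : remainder = 68:32
GCD = 4
= 17:8

17:8


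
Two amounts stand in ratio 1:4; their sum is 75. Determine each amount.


Let A = 1k, B = 4k.
1k + 4k = 75
5k = 75 → k = 75/5 = 15
A = 1×15 = 15, B = 4×15 = 60
= A = 15, B = 60

A = 15, B = 60


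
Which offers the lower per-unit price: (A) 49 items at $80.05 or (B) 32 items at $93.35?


Deal A: $80.05/49 = $1.6337/unit
Deal B: $93.35/32 = $2.9172/unit
A is cheaper per unit
= Deal A

Deal A


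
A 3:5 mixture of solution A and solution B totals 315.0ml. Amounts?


Total parts = 3 + 5 = 8
solution A: 315.0 × 3/8 = 118.1ml
solution B: 315.0 × 5/8 = 196.9ml
= 118.1ml and 196.9ml

118.1ml and 196.9ml


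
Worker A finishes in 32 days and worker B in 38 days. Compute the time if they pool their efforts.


Rate of A = 1/32 per day
Rate of B = 1/38 per day
Combined rate = 1/32 + 1/38 = 70/1216 ≈ 0.0576 per day
Days = 1 / combined rate = 1216/70
≈ 17.37 days

17.37 days


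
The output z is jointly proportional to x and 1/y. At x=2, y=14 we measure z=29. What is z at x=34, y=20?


z = k·x/y
Solve for k using the known point: k = z·y/x = 29×14/2 = 406/2 = 203.0000
Now evaluate at x=34, y=20:
z = k × 34 / 20 = (406 × 34) / (2 × 20) = 13804/40
= 345.1000

345.1000


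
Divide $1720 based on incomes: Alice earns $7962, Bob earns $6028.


Total income = 7962 + 6028 = $13990
Alice: $1720 × 7962/13990 = $978.89
Bob: $1720 × 6028/13990 = $741.11
= Alice: $978.89, Bob: $741.11

Alice: $978.89, Bob: $741.11


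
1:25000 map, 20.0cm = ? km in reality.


Real distance = map distance × scale
= 20.0cm × 25000
= 500000 cm = 5000.0 m
= 5.000 km

5.000 km


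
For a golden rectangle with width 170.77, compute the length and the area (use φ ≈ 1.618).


φ = (1 + √5) / 2 ≈ 1.618
Length = width × φ = 170.77 × 1.618 = 276.30586
≈ 276.31
Area = width × length = 170.77 × 276.30586 = 47184.7517122 ≈ 47184.75
= Length: 276.31, Area: 47184.75

Length: 276.31, Area: 47184.75


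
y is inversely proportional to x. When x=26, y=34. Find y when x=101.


Inverse proportion: x × y = constant
k = 26 × 34 = 884
y₂ = k / 101 = 884 / 101
= 8.75

8.75


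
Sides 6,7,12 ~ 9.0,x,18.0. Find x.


Scale factor = 9.0/6 = 1.5
Missing side = 7 × 1.5
= 10.5

10.5


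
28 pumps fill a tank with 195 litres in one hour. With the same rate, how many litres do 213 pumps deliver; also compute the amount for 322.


Direct proportion: y/x = constant
k = 195/28 ≈ 6.9643
y at x=213: k × 213 = 195 × 213 / 28 = 41535/28 ≈ 1483.39
y at x=322: k × 322 = 195 × 322 / 28 = 62790/28 = 2242.50
= 1483.39 and 2242.50

1483.39 and 2242.50


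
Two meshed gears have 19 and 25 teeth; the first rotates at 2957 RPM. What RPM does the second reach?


Gear ratio = 19:25 = 19:25
RPM_B = RPM_A × (teeth_A / teeth_B)
= 2957 × (19/25)
= 2247.3 RPM

2247.3 RPM


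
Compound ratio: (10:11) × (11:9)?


Compound ratio = (10×11) : (11×9)
= 110:99
GCD = 11
= 10:9

10:9


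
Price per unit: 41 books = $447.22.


Unit rate = total / quantity
= 447.22 / 41
= $10.91 per unit

$10.91 per unit


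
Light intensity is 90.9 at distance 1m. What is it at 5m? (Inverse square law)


I₁d₁² = I₂d₂²
I₂ = I₁ × (d₁/d₂)²
= 90.9 × (1/5)²
= 90.9 × 1/25
= 90.9/25
= 3.6360

3.6360


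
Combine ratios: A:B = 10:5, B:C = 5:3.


Match B: multiply A:B by 5 → 50:25
Multiply B:C by 5 → 25:15
Combined: 50:25:15
GCD = 5
= 10:5:3

10:5:3


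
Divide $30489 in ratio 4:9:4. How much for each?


Total parts = 4 + 9 + 4 = 17
Part 1: 30489 × 4/17 = 7173.88
Part 2: 30489 × 9/17 = 16141.24
Part 3: 30489 × 4/17 = 7173.88
= Part 1: $7173.88, Part 2: $16141.24, Part 3: $7173.88

Part 1: $7173.88, Part 2: $16141.24, Part 3: $7173.88
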